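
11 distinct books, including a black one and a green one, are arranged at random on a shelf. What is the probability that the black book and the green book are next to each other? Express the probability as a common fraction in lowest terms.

2/11

There are 11! = 39916800 arrangements.
Treat the black book and the green book as a block: 10! arrangements of the blocks × 2 orders within the block = 2·3628800 = 7257600.
Probability = 7257600/39916800 = 2/11.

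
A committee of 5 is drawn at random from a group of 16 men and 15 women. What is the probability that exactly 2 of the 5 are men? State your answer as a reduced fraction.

2600/8091

The sample space is all 5-subsets of the 31: C(31,5) = 169911.
Selections with exactly 2 men: choose 2 of the 16 men and 3 of the 15 women, C(16,2)·C(15,3) = 120·455 = 54600.
Probability = 54600/169911 = 2600/8091.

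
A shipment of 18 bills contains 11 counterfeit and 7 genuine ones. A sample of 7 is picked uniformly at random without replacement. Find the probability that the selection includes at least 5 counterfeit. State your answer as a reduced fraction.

There are C(18,7) = 31824 ways to choose the 7.
Favorable selections (at least 5 counterfeit): C(11,5)·C(7,2) + C(11,6)·C(7,1) + C(11,7)·C(7,0) = 9702 + 3234 + 330 = 13266.
Probability = 13266/31824 = 737/1768.

737/1768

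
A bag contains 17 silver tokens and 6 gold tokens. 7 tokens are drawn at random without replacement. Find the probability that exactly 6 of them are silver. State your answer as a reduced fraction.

Total number of selections: C(23,7) = 245157.
Selections with exactly 6 silver: choose 6 of the 17 silver and 1 of the 6 gold, C(17,6)·C(6,1) = 12376·6 = 74256.
Probability = 74256/245157 = 1456/4807.

1456/4807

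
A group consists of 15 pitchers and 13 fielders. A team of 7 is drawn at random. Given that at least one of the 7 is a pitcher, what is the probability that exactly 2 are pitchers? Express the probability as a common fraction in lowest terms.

315/2756

Work in counts. Selections with at least one pitcher: C(28,7) − C(13,7) = 1184040 − 1716 = 1182324.
Of those, selections where exactly 2 are pitchers: C(15,2)·C(13,5) = 105·1287 = 135135.
Conditional probability = 135135/1182324 = 315/2756.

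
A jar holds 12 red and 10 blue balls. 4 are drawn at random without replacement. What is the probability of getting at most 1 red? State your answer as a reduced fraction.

30/133

Total selections: C(22,4) = 7315.
Favorable selections (at most 1 red): C(12,0)·C(10,4) + C(12,1)·C(10,3) = 210 + 1440 = 1650.
Probability = 1650/7315 = 30/133.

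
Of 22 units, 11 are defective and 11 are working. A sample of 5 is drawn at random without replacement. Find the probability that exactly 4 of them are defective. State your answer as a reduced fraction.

55/399

Total number of selections: C(22,5) = 26334.
Selections with exactly 4 defective: choose 4 of the 11 defective and 1 of the 11 working, C(11,4)·C(11,1) = 330·11 = 3630.
Probability = 3630/26334 = 55/399.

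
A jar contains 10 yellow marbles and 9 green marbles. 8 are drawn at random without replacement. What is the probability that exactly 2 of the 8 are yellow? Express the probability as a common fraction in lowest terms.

210/4199

There are C(19,8) = 75582 ways to choose 8 from 19.
Selections with exactly 2 yellow: choose 2 of the 10 yellow and 6 of the 9 green, C(10,2)·C(9,6) = 45·84 = 3780.
Probability = 3780/75582 = 210/4199.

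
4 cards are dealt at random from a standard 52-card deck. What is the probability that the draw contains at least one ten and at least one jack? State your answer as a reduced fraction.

1332/20825

There are C(52,4) = 270725 possible draws.
By inclusion-exclusion on the complements, draws missing all tens or all jacks: C(48,4) + C(48,4) − C(44,4) = 194580 + 194580 − 135751 = 253409.
So draws with at least one of each: 270725 − 253409 = 17316, probability 17316/270725 = 1332/20825.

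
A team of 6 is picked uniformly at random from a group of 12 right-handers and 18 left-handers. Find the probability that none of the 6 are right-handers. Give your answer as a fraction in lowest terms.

There are C(30,6) = 593775 possible selections.
Selections with no right-handers (all left-handers): C(18,6) = 18564.
Probability = 18564/593775 = 68/2175.

68/2175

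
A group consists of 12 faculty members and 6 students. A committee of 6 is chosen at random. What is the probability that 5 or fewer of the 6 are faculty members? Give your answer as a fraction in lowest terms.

Total selections: C(18,6) = 18564.
The complement is exactly 6 faculty members: C(12,6)·C(6,0) = 924.
Probability = 1 − 924/18564 = 17640/18564 = 210/221.

210/221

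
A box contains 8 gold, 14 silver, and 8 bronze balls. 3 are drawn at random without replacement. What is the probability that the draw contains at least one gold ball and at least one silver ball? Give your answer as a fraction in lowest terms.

There are C(30,3) = 4060 possible draws.
By inclusion-exclusion on the complements, draws missing all gold or all silver: C(22,3) + C(16,3) − C(8,3) = 1540 + 560 − 56 = 2044.
So draws with at least one of each: 4060 − 2044 = 2016, probability 2016/4060 = 72/145.

72/145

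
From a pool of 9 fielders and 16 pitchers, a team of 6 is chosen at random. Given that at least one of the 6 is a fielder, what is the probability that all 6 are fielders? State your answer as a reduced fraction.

1/2013

Work in counts. Selections with at least one fielder: C(25,6) − C(16,6) = 177100 − 8008 = 169092.
Of those, selections where all 6 are fielders: C(9,6) = 84.
Conditional probability = 84/169092 = 1/2013.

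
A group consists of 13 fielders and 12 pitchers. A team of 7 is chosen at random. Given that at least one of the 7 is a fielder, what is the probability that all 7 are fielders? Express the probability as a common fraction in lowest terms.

3/839

Work in counts. Selections with at least one fielder: C(25,7) − C(12,7) = 480700 − 792 = 479908.
Of those, selections where all 7 are fielders: C(13,7) = 1716.
Conditional probability = 1716/479908 = 3/839.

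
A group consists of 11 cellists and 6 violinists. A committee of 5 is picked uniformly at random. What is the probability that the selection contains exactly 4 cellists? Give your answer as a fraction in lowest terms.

495/1547

Total number of selections: C(17,5) = 6188.
Selections with exactly 4 cellists: choose 4 of the 11 cellists and 1 of the 6 violinists, C(11,4)·C(6,1) = 330·6 = 1980.
Probability = 1980/6188 = 495/1547.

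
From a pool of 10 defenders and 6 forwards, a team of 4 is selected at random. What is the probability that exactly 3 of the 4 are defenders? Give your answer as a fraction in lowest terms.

Total number of selections: C(16,4) = 1820.
Selections with exactly 3 defenders: choose 3 of the 10 defenders and 1 of the 6 forwards, C(10,3)·C(6,1) = 120·6 = 720.
Probability = 720/1820 = 36/91.

36/91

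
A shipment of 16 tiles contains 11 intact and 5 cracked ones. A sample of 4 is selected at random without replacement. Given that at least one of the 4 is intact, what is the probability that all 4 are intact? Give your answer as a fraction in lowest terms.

2/11

Work in counts. Selections with at least one intact: C(16,4) − C(5,4) = 1820 − 5 = 1815.
Of those, selections where all 4 are intact: C(11,4) = 330.
Conditional probability = 330/1815 = 2/11.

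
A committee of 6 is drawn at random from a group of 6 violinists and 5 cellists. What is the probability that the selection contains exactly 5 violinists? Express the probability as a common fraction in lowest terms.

5/77

The sample space is all 6-subsets of the 11: C(11,6) = 462.
Selections with exactly 5 violinists: choose 5 of the 6 violinists and 1 of the 5 cellists, C(6,5)·C(5,1) = 6·5 = 30.
Probability = 30/462 = 5/77.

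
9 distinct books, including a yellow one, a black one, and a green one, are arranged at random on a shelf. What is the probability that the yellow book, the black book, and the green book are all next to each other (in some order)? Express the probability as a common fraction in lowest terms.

1/12

There are 9! = 362880 arrangements.
Treat the three as one block: 7! placements × 3! orders within the block = 5040·6 = 30240.
Probability = 30240/362880 = 1/12.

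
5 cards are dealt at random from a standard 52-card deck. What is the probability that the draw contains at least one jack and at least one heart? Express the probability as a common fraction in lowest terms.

229297/866320

There are C(52,5) = 2598960 possible draws.
By inclusion-exclusion on the complements, draws missing all jacks or all hearts: C(48,5) + C(39,5) − C(36,5) = 1712304 + 575757 − 376992 = 1911069.
So draws with at least one of each: 2598960 − 1911069 = 687891, probability 687891/2598960 = 229297/866320.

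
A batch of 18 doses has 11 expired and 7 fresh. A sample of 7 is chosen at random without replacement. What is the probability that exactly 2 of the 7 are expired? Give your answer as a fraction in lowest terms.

385/10608

Total number of selections: C(18,7) = 31824.
Selections with exactly 2 expired: choose 2 of the 11 expired and 5 of the 7 fresh, C(11,2)·C(7,5) = 55·21 = 1155.
Probability = 1155/31824 = 385/10608.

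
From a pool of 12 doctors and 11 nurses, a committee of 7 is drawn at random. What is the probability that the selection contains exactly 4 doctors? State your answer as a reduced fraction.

2475/7429

Total number of selections: C(23,7) = 245157.
Selections with exactly 4 doctors: choose 4 of the 12 doctors and 3 of the 11 nurses, C(12,4)·C(11,3) = 495·165 = 81675.
Probability = 81675/245157 = 2475/7429.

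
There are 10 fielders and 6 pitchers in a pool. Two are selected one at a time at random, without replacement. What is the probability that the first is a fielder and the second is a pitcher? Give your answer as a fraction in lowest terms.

Multiply the conditional probabilities at each draw: 10/16 · 6/15 = 60/240 = 1/4.

1/4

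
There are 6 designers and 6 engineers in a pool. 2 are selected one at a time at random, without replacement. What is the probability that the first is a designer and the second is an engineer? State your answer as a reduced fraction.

3/11

Multiply the conditional probabilities at each draw: 6/12 · 6/11 = 36/132 = 3/11.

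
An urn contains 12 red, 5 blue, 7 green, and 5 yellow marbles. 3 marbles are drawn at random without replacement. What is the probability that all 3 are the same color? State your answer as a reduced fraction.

275/3654

There are C(29,3) = 3654 ways to draw 3 marbles.
All same color: C(12,3) + C(5,3) + C(7,3) + C(5,3) = 220 + 10 + 35 + 10 = 275.
Probability = 275/3654.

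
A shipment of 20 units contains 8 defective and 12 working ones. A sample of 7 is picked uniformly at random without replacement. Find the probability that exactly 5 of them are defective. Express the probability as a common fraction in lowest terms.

There are C(20,7) = 77520 ways to choose 7 from 20.
Selections with exactly 5 defective: choose 5 of the 8 defective and 2 of the 12 working, C(8,5)·C(12,2) = 56·66 = 3696.
Probability = 3696/77520 = 77/1615.

77/1615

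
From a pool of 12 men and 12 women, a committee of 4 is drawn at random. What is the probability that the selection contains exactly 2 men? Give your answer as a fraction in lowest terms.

66/161

There are C(24,4) = 10626 ways to choose 4 from 24.
Selections with exactly 2 men: choose 2 of the 12 men and 2 of the 12 women, C(12,2)·C(12,2) = 66·66 = 4356.
Probability = 4356/10626 = 66/161.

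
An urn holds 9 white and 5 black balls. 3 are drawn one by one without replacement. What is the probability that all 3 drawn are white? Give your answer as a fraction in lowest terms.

3/13

Multiply the conditional probabilities at each draw: 9/14 · 8/13 · 7/12 = 504/2184 = 3/13.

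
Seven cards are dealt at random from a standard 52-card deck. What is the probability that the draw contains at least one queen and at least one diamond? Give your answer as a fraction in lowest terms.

There are C(52,7) = 133784560 possible draws.
By inclusion-exclusion on the complements, draws missing all queens or all diamonds: C(48,7) + C(39,7) − C(36,7) = 73629072 + 15380937 − 8347680 = 80662329.
So draws with at least one of each: 133784560 − 80662329 = 53122231, probability 53122231/133784560.

53122231/133784560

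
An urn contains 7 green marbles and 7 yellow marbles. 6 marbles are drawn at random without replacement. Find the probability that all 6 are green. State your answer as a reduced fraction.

There are C(14,6) = 3003 possible selections.
Selections with all green: C(7,6) = 7.
Probability = 7/3003 = 1/429.

1/429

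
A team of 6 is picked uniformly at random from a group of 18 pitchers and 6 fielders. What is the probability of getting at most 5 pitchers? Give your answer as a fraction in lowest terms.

Total selections: C(24,6) = 134596.
The complement is exactly 6 pitchers: C(18,6)·C(6,0) = 18564.
Probability = 1 − 18564/134596 = 116032/134596 = 4144/4807.

4144/4807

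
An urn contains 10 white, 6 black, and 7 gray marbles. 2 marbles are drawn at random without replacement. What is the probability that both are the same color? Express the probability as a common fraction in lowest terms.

There are C(23,2) = 253 ways to draw 2 marbles.
All same color: C(10,2) + C(6,2) + C(7,2) = 45 + 15 + 21 = 81.
Probability = 81/253.

81/253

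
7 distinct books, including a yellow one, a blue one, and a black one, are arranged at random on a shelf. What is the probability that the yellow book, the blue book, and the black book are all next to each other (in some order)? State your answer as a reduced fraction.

There are 7! = 5040 arrangements.
Treat the three as one block: 5! placements × 3! orders within the block = 120·6 = 720.
Probability = 720/5040 = 1/7.

1/7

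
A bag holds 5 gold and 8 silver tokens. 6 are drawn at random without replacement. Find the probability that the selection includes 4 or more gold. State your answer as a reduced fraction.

There are C(13,6) = 1716 ways to choose the 6.
Favorable selections (4 or more gold): C(5,4)·C(8,2) + C(5,5)·C(8,1) = 140 + 8 = 148.
Probability = 148/1716 = 37/429.

37/429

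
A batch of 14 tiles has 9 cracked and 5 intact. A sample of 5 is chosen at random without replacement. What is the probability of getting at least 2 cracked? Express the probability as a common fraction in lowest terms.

978/1001

There are C(14,5) = 2002 ways to choose the 5.
Count the complement (fewer than 2 cracked): C(9,0)·C(5,5) + C(9,1)·C(5,4) = 1 + 45 = 46.
Probability = 1 − 46/2002 = 1956/2002 = 978/1001.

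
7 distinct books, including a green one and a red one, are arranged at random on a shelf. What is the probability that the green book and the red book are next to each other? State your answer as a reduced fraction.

2/7

There are 7! = 5040 arrangements.
Treat the green book and the red book as a block: 6! arrangements of the blocks × 2 orders within the block = 2·720 = 1440.
Probability = 1440/5040 = 2/7.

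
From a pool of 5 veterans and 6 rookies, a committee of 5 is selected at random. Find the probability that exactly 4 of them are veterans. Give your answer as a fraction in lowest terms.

Total number of selections: C(11,5) = 462.
Selections with exactly 4 veterans: choose 4 of the 5 veterans and 1 of the 6 rookies, C(5,4)·C(6,1) = 5·6 = 30.
Probability = 30/462 = 5/77.

5/77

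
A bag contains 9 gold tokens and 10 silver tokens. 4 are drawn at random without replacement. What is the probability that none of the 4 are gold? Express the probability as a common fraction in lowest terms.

35/646

There are C(19,4) = 3876 possible selections.
Selections with no gold (all silver): C(10,4) = 210.
Probability = 210/3876 = 35/646.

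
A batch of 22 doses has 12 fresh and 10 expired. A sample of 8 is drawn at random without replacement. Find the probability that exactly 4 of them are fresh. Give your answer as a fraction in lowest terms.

There are C(22,8) = 319770 ways to choose 8 from 22.
Selections with exactly 4 fresh: choose 4 of the 12 fresh and 4 of the 10 expired, C(12,4)·C(10,4) = 495·210 = 103950.
Probability = 103950/319770 = 105/323.

105/323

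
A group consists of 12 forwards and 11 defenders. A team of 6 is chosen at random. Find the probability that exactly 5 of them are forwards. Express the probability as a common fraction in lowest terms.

The sample space is all 6-subsets of the 23: C(23,6) = 100947.
Selections with exactly 5 forwards: choose 5 of the 12 forwards and 1 of the 11 defenders, C(12,5)·C(11,1) = 792·11 = 8712.
Probability = 8712/100947 = 264/3059.

264/3059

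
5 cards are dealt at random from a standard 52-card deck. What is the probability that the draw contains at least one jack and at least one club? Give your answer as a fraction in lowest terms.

There are C(52,5) = 2598960 possible draws.
By inclusion-exclusion on the complements, draws missing all jacks or all clubs: C(48,5) + C(39,5) − C(36,5) = 1712304 + 575757 − 376992 = 1911069.
So draws with at least one of each: 2598960 − 1911069 = 687891, probability 687891/2598960 = 229297/866320.

229297/866320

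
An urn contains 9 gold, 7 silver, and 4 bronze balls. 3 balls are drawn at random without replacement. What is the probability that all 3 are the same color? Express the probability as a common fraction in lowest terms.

41/380

There are C(20,3) = 1140 ways to draw 3 balls.
All same color: C(9,3) + C(7,3) + C(4,3) = 84 + 35 + 4 = 123.
Probability = 123/1140 = 41/380.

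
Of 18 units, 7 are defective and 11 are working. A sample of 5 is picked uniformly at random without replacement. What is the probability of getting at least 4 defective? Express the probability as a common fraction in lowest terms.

Total selections: C(18,5) = 8568.
Favorable selections (at least 4 defective): C(7,4)·C(11,1) + C(7,5)·C(11,0) = 385 + 21 = 406.
Probability = 406/8568 = 29/612.

29/612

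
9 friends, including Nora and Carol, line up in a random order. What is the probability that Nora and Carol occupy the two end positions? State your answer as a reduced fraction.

1/36

There are 9! = 362880 arrangements.
Place Nora and Carol at the ends in 2 ways, arrange the remaining 7 in 7! = 5040 ways: 2·5040 = 10080.
Probability = 10080/362880 = 1/36.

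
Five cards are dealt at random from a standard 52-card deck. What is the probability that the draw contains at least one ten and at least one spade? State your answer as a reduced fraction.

There are C(52,5) = 2598960 possible draws.
By inclusion-exclusion on the complements, draws missing all tens or all spades: C(48,5) + C(39,5) − C(36,5) = 1712304 + 575757 − 376992 = 1911069.
So draws with at least one of each: 2598960 − 1911069 = 687891, probability 687891/2598960 = 229297/866320.

229297/866320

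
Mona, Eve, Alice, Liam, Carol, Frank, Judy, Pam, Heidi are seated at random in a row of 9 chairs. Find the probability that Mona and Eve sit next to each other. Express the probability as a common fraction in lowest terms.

2/9

There are 9! = 362880 arrangements.
Treat Mona and Eve as a block: 8! arrangements of the blocks × 2 orders within the block = 2·40320 = 80640.
Probability = 80640/362880 = 2/9.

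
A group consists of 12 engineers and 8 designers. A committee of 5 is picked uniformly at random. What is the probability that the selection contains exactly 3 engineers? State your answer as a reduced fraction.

There are C(20,5) = 15504 ways to choose 5 from 20.
Selections with exactly 3 engineers: choose 3 of the 12 engineers and 2 of the 8 designers, C(12,3)·C(8,2) = 220·28 = 6160.
Probability = 6160/15504 = 385/969.

385/969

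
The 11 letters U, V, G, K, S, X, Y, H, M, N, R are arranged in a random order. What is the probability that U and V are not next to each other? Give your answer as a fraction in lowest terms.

9/11

There are 11! = 39916800 arrangements.
Arrangements with U and V adjacent: 2·10! = 7257600.
So not adjacent: 39916800 − 7257600 = 32659200, probability 32659200/39916800 = 9/11.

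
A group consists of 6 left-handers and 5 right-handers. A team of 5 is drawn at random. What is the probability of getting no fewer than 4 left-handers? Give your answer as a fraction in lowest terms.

27/154

Total selections: C(11,5) = 462.
Favorable selections (no fewer than 4 left-handers): C(6,4)·C(5,1) + C(6,5)·C(5,0) = 75 + 6 = 81.
Probability = 81/462 = 27/154.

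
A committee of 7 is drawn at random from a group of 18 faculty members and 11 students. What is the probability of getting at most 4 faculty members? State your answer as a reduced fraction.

There are C(29,7) = 1560780 ways to choose the 7.
Count the complement (more than 4 faculty members): C(18,5)·C(11,2) + C(18,6)·C(11,1) + C(18,7)·C(11,0) = 471240 + 204204 + 31824 = 707268.
Probability = 1 − 707268/1560780 = 853512/1560780 = 71126/130065.

71126/130065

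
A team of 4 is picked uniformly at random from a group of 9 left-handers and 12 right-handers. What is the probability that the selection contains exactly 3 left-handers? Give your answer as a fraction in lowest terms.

16/95

Total number of selections: C(21,4) = 5985.
Selections with exactly 3 left-handers: choose 3 of the 9 left-handers and 1 of the 12 right-handers, C(9,3)·C(12,1) = 84·12 = 1008.
Probability = 1008/5985 = 16/95.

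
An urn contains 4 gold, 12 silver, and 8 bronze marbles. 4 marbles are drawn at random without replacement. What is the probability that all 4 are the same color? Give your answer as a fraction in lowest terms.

There are C(24,4) = 10626 ways to draw 4 marbles.
All same color: C(4,4) + C(12,4) + C(8,4) = 1 + 495 + 70 = 566.
Probability = 566/10626 = 283/5313.

283/5313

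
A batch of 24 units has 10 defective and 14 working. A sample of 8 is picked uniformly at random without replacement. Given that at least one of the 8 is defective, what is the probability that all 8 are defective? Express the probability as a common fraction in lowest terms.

Work in counts. Selections with at least one defective: C(24,8) − C(14,8) = 735471 − 3003 = 732468.
Of those, selections where all 8 are defective: C(10,8) = 45.
Conditional probability = 45/732468 = 15/244156.

15/244156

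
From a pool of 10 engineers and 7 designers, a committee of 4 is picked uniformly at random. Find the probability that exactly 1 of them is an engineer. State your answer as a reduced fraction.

5/34

The sample space is all 4-subsets of the 17: C(17,4) = 2380.
Selections with exactly 1 engineer: choose 1 of the 10 engineers and 3 of the 7 designers, C(10,1)·C(7,3) = 10·35 = 350.
Probability = 350/2380 = 5/34.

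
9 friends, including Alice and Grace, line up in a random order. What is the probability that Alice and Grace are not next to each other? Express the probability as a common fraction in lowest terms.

7/9

There are 9! = 362880 arrangements.
Arrangements with Alice and Grace adjacent: 2·8! = 80640.
So not adjacent: 362880 − 80640 = 282240, probability 282240/362880 = 7/9.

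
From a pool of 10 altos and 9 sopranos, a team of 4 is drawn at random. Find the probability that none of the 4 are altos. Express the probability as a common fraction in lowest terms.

21/646

There are C(19,4) = 3876 possible selections.
Selections with no altos (all sopranos): C(9,4) = 126.
Probability = 126/3876 = 21/646.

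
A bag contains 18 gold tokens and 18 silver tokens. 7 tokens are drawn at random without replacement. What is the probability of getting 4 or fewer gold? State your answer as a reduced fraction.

There are C(36,7) = 8347680 ways to choose the 7.
Count the complement (more than 4 gold): C(18,5)·C(18,2) + C(18,6)·C(18,1) + C(18,7)·C(18,0) = 1310904 + 334152 + 31824 = 1676880.
Probability = 1 − 1676880/8347680 = 6670800/8347680 = 545/682.

545/682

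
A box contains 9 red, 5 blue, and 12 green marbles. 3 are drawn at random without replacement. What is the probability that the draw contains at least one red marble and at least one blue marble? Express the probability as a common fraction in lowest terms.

81/260

There are C(26,3) = 2600 possible draws.
By inclusion-exclusion on the complements, draws missing all red or all blue: C(17,3) + C(21,3) − C(12,3) = 680 + 1330 − 220 = 1790.
So draws with at least one of each: 2600 − 1790 = 810, probability 810/2600 = 81/260.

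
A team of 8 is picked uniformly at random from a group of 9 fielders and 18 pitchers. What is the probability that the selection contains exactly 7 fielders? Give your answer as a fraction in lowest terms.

The sample space is all 8-subsets of the 27: C(27,8) = 2220075.
Selections with exactly 7 fielders: choose 7 of the 9 fielders and 1 of the 18 pitchers, C(9,7)·C(18,1) = 36·18 = 648.
Probability = 648/2220075 = 24/82225.

24/82225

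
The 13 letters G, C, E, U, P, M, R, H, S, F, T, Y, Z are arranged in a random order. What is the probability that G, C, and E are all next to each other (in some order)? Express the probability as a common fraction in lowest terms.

There are 13! = 6227020800 arrangements.
Treat the three as one block: 11! placements × 3! orders within the block = 39916800·6 = 239500800.
Probability = 239500800/6227020800 = 1/26.

1/26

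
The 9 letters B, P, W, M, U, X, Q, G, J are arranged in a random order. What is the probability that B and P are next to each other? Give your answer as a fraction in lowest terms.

There are 9! = 362880 arrangements.
Treat B and P as a block: 8! arrangements of the blocks × 2 orders within the block = 2·40320 = 80640.
Probability = 80640/362880 = 2/9.

2/9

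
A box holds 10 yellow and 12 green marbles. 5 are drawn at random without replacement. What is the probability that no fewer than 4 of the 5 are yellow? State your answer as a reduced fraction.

2/19

There are C(22,5) = 26334 ways to choose the 5.
Favorable selections (no fewer than 4 yellow): C(10,4)·C(12,1) + C(10,5)·C(12,0) = 2520 + 252 = 2772.
Probability = 2772/26334 = 2/19.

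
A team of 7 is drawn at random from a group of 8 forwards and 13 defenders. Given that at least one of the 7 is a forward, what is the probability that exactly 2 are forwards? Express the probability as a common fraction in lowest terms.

3003/9547

Work in counts. Selections with at least one forward: C(21,7) − C(13,7) = 116280 − 1716 = 114564.
Of those, selections where exactly 2 are forwards: C(8,2)·C(13,5) = 28·1287 = 36036.
Conditional probability = 36036/114564 = 3003/9547.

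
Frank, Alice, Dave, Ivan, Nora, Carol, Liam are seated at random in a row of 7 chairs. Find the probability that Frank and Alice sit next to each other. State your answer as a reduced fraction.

2/7

There are 7! = 5040 arrangements.
Treat Frank and Alice as a block: 6! arrangements of the blocks × 2 orders within the block = 2·720 = 1440.
Probability = 1440/5040 = 2/7.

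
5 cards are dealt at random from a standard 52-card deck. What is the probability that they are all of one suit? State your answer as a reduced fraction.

33/16660

There are C(52,5) = 2598960 possible 5-card hands.
Hands of one suit: 4 suits × C(13,5) = 4·1287 = 5148.
Probability = 5148/2598960 = 33/16660.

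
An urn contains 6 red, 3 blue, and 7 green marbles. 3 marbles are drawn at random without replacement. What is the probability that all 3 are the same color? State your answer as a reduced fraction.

There are C(16,3) = 560 ways to draw 3 marbles.
All same color: C(6,3) + C(3,3) + C(7,3) = 20 + 1 + 35 = 56.
Probability = 56/560 = 1/10.

1/10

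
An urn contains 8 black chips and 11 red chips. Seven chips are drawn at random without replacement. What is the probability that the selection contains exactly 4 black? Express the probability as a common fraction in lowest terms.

1925/8398

There are C(19,7) = 50388 ways to choose 7 from 19.
Selections with exactly 4 black: choose 4 of the 8 black and 3 of the 11 red, C(8,4)·C(11,3) = 70·165 = 11550.
Probability = 11550/50388 = 1925/8398.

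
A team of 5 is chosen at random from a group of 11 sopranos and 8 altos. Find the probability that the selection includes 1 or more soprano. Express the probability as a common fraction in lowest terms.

2893/2907

Total selections: C(19,5) = 11628.
The complement is all 5 are altos: C(8,5) = 56.
Probability = 1 − 56/11628 = 11572/11628 = 2893/2907.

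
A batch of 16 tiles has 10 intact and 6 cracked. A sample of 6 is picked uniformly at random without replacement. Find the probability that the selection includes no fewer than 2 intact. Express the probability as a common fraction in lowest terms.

Total selections: C(16,6) = 8008.
Count the complement (fewer than 2 intact): C(10,0)·C(6,6) + C(10,1)·C(6,5) = 1 + 60 = 61.
Probability = 1 − 61/8008 = 7947/8008.

7947/8008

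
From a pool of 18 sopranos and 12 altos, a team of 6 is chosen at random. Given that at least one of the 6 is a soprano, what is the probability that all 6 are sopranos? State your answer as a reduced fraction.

Work in counts. Selections with at least one soprano: C(30,6) − C(12,6) = 593775 − 924 = 592851.
Of those, selections where all 6 are sopranos: C(18,6) = 18564.
Conditional probability = 18564/592851 = 884/28231.

884/28231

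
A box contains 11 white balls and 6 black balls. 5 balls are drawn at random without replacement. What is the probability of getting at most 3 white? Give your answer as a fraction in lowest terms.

There are C(17,5) = 6188 ways to choose the 5.
Favorable selections (at most 3 white): C(11,0)·C(6,5) + C(11,1)·C(6,4) + C(11,2)·C(6,3) + C(11,3)·C(6,2) = 6 + 165 + 1100 + 2475 = 3746.
Probability = 3746/6188 = 1873/3094.

1873/3094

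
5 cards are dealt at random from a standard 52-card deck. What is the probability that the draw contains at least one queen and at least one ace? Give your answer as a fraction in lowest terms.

6509/64974

There are C(52,5) = 2598960 possible draws.
By inclusion-exclusion on the complements, draws missing all queens or all aces: C(48,5) + C(48,5) − C(44,5) = 1712304 + 1712304 − 1086008 = 2338600.
So draws with at least one of each: 2598960 − 2338600 = 260360, probability 260360/2598960 = 6509/64974.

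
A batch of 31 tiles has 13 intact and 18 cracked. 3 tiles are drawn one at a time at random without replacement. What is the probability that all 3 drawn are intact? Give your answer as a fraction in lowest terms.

Multiply the conditional probabilities at each draw: 13/31 · 12/30 · 11/29 = 1716/26970 = 286/4495.

286/4495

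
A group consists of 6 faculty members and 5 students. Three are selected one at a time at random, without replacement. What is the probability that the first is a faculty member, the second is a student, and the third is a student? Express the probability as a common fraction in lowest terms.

4/33

Multiply the conditional probabilities at each draw: 6/11 · 5/10 · 4/9 = 120/990 = 4/33.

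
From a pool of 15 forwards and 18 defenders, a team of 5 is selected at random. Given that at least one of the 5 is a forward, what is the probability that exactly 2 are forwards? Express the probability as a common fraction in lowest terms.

Work in counts. Selections with at least one forward: C(33,5) − C(18,5) = 237336 − 8568 = 228768.
Of those, selections where exactly 2 are forwards: C(15,2)·C(18,3) = 105·816 = 85680.
Conditional probability = 85680/228768 = 1785/4766.

1785/4766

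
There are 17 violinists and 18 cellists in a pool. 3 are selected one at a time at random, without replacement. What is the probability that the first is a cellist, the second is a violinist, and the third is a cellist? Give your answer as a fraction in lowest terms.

Multiply the conditional probabilities at each draw: 18/35 · 17/34 · 17/33 = 5202/39270 = 51/385.

51/385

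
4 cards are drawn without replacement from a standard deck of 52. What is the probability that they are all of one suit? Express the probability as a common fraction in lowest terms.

44/4165

There are C(52,4) = 270725 possible 4-card hands.
Hands of one suit: 4 suits × C(13,4) = 4·715 = 2860.
Probability = 2860/270725 = 44/4165.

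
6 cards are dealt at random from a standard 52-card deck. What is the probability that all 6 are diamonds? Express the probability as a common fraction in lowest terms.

33/391510

There are C(52,6) = 20358520 possible 6-card hands.
Hands that are all diamonds: C(13,6) = 1716.
Probability = 1716/20358520 = 33/391510.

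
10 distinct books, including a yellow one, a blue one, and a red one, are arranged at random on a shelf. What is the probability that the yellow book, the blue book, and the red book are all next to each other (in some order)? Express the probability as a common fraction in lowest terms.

1/15

There are 10! = 3628800 arrangements.
Treat the three as one block: 8! placements × 3! orders within the block = 40320·6 = 241920.
Probability = 241920/3628800 = 1/15.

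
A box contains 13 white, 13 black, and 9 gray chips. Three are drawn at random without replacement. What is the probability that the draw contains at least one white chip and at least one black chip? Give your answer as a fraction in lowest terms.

507/935

There are C(35,3) = 6545 possible draws.
By inclusion-exclusion on the complements, draws missing all white or all black: C(22,3) + C(22,3) − C(9,3) = 1540 + 1540 − 84 = 2996.
So draws with at least one of each: 6545 − 2996 = 3549, probability 3549/6545 = 507/935.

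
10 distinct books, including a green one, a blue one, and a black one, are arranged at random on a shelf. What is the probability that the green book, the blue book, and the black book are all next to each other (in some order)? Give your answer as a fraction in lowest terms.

1/15

There are 10! = 3628800 arrangements.
Treat the three as one block: 8! placements × 3! orders within the block = 40320·6 = 241920.
Probability = 241920/3628800 = 1/15.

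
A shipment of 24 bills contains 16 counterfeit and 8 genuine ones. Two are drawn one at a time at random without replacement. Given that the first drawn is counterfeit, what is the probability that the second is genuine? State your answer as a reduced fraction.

After removing one counterfeit, 23 remain: 15 counterfeit and 8 genuine.
So the probability the next is genuine is 8/23.

8/23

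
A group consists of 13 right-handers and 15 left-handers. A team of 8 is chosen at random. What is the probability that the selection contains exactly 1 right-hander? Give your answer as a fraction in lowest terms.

There are C(28,8) = 3108105 ways to choose 8 from 28.
Selections with exactly 1 right-hander: choose 1 of the 13 right-handers and 7 of the 15 left-handers, C(13,1)·C(15,7) = 13·6435 = 83655.
Probability = 83655/3108105 = 13/483.

13/483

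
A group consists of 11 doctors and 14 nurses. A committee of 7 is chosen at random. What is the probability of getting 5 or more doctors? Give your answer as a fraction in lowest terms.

222/2185

Total selections: C(25,7) = 480700.
Favorable selections (5 or more doctors): C(11,5)·C(14,2) + C(11,6)·C(14,1) + C(11,7)·C(14,0) = 42042 + 6468 + 330 = 48840.
Probability = 48840/480700 = 222/2185.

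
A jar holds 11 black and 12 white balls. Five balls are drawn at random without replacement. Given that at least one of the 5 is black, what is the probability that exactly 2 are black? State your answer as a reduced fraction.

Work in counts. Selections with at least one black: C(23,5) − C(12,5) = 33649 − 792 = 32857.
Of those, selections where exactly 2 are black: C(11,2)·C(12,3) = 55·220 = 12100.
Conditional probability = 12100/32857 = 1100/2987.

1100/2987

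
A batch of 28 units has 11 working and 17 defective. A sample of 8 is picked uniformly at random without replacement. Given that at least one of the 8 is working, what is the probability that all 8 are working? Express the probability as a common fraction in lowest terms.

3/56069

Work in counts. Selections with at least one working: C(28,8) − C(17,8) = 3108105 − 24310 = 3083795.
Of those, selections where all 8 are working: C(11,8) = 165.
Conditional probability = 165/3083795 = 3/56069.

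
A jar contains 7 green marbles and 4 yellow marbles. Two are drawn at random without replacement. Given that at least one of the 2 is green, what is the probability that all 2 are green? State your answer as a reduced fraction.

3/7

Work in counts. Selections with at least one green: C(11,2) − C(4,2) = 55 − 6 = 49.
Of those, selections where all 2 are green: C(7,2) = 21.
Conditional probability = 21/49 = 3/7.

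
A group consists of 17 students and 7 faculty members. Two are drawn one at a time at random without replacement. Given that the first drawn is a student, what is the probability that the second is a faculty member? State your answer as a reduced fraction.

After removing one student, 23 remain: 16 students and 7 faculty members.
So the probability the next is a faculty member is 7/23.

7/23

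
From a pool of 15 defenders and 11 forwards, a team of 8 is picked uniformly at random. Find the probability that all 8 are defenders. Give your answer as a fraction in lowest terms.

There are C(26,8) = 1562275 possible selections.
Selections with all defenders: C(15,8) = 6435.
Probability = 6435/1562275 = 9/2185.

9/2185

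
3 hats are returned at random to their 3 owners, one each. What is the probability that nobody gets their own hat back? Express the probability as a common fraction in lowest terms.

There are 3! = 6 assignments.
By inclusion-exclusion, assignments with no fixed points: C(3,0)·3! − C(3,1)·2! + C(3,2)·1! − C(3,3)·0! = 2.
Probability = 2/6 = 1/3.

1/3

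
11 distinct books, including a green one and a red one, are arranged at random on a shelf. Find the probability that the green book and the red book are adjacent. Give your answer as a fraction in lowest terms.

2/11

There are 11! = 39916800 arrangements.
Treat the green book and the red book as a block: 10! arrangements of the blocks × 2 orders within the block = 2·3628800 = 7257600.
Probability = 7257600/39916800 = 2/11.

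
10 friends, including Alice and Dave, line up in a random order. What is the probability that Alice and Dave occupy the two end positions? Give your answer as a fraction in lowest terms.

There are 10! = 3628800 arrangements.
Place Alice and Dave at the ends in 2 ways, arrange the remaining 8 in 8! = 40320 ways: 2·40320 = 80640.
Probability = 80640/3628800 = 1/45.

1/45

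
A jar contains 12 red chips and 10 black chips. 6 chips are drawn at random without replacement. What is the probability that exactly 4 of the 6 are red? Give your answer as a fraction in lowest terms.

Total number of selections: C(22,6) = 74613.
Selections with exactly 4 red: choose 4 of the 12 red and 2 of the 10 black, C(12,4)·C(10,2) = 495·45 = 22275.
Probability = 22275/74613 = 675/2261.

675/2261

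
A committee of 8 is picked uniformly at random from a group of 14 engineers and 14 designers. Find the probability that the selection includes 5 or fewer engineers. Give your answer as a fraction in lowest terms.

103/115

Total selections: C(28,8) = 3108105.
Count the complement (more than 5 engineers): C(14,6)·C(14,2) + C(14,7)·C(14,1) + C(14,8)·C(14,0) = 273273 + 48048 + 3003 = 324324.
Probability = 1 − 324324/3108105 = 2783781/3108105 = 103/115.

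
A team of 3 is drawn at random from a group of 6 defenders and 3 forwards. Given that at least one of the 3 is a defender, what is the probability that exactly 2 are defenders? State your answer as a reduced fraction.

Work in counts. Selections with at least one defender: C(9,3) − C(3,3) = 84 − 1 = 83.
Of those, selections where exactly 2 are defenders: C(6,2)·C(3,1) = 15·3 = 45.
Conditional probability = 45/83.

45/83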